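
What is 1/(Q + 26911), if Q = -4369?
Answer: 1/22542 ≈ 4.4362e-5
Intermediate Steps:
1/(Q + 26911) = 1/(-4369 + 26911) = 1/22542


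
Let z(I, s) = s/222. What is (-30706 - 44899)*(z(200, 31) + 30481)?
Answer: -511604896865/222 ≈ -2.3045e+9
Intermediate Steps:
z(I, s) = s/222 (z(I, s) = s*(1/222) = s/222)
(-30706 - 44899)*(z(200, 31) + 30481) = (-30706 - 44899)*((1/222)*31 + 30481) = -75605*(31/222 + 30481) = -75605*6766813/222 = -511604896865/222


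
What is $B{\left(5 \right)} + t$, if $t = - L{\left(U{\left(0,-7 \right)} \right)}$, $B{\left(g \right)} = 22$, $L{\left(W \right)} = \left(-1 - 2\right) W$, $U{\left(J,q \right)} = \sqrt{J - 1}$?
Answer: $22 + 3 i \approx 22.0 + 3.0 i$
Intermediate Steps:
$U{\left(J,q \right)} = \sqrt{-1 + J}$
$L{\left(W \right)} = - 3 W$
$t = 3 i$ ($t = - \left(-3\right) \sqrt{-1 + 0} = - \left(-3\right) \sqrt{-1} = - \left(-3\right) i = 3 i \approx 3.0 i$)
$B{\left(5 \right)} + t = 22 + 3 i$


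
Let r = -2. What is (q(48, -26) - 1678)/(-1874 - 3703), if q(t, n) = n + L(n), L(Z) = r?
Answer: 1706/5577 ≈ 0.30590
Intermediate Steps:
L(Z) = -2
q(t, n) = -2 + n (q(t, n) = n - 2 = -2 + n)
(q(48, -26) - 1678)/(-1874 - 3703) = ((-2 - 26) - 1678)/(-1874 - 3703) = (-28 - 1678)/(-5577) = -1706*(-1/5577) = 1706/5577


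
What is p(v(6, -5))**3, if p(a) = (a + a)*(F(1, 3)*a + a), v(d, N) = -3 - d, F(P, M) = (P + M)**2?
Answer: 20887757064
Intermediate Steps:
F(P, M) = (M + P)**2
p(a) = 34*a**2 (p(a) = (a + a)*((3 + 1)**2*a + a) = (2*a)*(4**2*a + a) = (2*a)*(16*a + a) = (2*a)*(17*a) = 34*a**2)
p(v(6, -5))**3 = (34*(-3 - 1*6)**2)**3 = (34*(-3 - 6)**2)**3 = (34*(-9)**2)**3 = (34*81)**3 = 2754**3 = 20887757064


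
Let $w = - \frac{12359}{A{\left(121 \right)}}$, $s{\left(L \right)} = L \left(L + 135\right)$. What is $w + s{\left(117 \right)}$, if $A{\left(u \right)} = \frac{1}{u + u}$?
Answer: $-2961394$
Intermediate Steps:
$A{\left(u \right)} = \frac{1}{2 u}$
$s{\left(L \right)} = L \left(135 + L\right)$
$w = -2990878$ ($w = - \frac{12359}{\frac{1}{2} \cdot \frac{1}{121}} = - 12359 \frac{1}{\frac{1}{242}} = \left(-12359\right) 242 = -2990878$)
$w + s{\left(117 \right)} = -2990878 + 117 \left(135 + 117\right) = -2990878 + 117 \cdot 252 = -2990878 + 29484 = -2961394$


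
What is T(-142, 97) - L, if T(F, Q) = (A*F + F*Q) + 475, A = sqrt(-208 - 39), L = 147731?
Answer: -161030 - 142*I*sqrt(247) ≈ -1.6103e+5 - 2231.7*I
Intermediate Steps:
A = I*sqrt(247) (A = sqrt(-247) = I*sqrt(247) ≈ 15.716*I)
T(F, Q) = 475 + F*Q + I*F*sqrt(247) (T(F, Q) = ((I*sqrt(247))*F + F*Q) + 475 = (I*F*sqrt(247) + F*Q) + 475 = (F*Q + I*F*sqrt(247)) + 475 = 475 + F*Q + I*F*sqrt(247))
T(-142, 97) - L = (475 - 142*97 + I*(-142)*sqrt(247)) - 1*147731 = (475 - 13774 - 142*I*sqrt(247)) - 147731 = (-13299 - 142*I*sqrt(247)) - 147731 = -161030 - 142*I*sqrt(247)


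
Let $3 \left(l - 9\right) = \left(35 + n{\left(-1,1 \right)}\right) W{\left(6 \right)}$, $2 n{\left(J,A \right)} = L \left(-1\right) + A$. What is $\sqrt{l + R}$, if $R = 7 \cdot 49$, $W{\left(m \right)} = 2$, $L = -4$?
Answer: $\sqrt{377} \approx 19.416$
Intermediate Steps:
$n{\left(J,A \right)} = 2 + \frac{A}{2}$ ($n{\left(J,A \right)} = \frac{\left(-4\right) \left(-1\right) + A}{2} = \frac{4 + A}{2} = 2 + \frac{A}{2}$)
$l = 34$ ($l = 9 + \frac{\left(35 + \left(2 + \frac{1}{2} \cdot 1\right)\right) 2}{3} = 9 + \frac{\left(35 + \left(2 + \frac{1}{2}\right)\right) 2}{3} = 9 + \frac{\left(35 + \frac{5}{2}\right) 2}{3} = 9 + \frac{\frac{75}{2} \cdot 2}{3} = 9 + \frac{1}{3} \cdot 75 = 9 + 25 = 34$)
$R = 343$
$\sqrt{l + R} = \sqrt{34 + 343} = \sqrt{377}$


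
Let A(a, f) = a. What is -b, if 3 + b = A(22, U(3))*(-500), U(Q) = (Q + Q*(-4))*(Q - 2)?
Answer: 11003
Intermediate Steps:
U(Q) = -3*Q*(-2 + Q) (U(Q) = (Q - 4*Q)*(-2 + Q) = (-3*Q)*(-2 + Q) = -3*Q*(-2 + Q))
b = -11003 (b = -3 + 22*(-500) = -3 - 11000 = -11003)
-b = -1*(-11003) = 11003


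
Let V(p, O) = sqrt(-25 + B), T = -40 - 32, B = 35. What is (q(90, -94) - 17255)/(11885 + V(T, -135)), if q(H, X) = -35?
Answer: -41098330/28250643 + 3458*sqrt(10)/28250643 ≈ -1.4544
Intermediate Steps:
T = -72
V(p, O) = sqrt(10) (V(p, O) = sqrt(-25 + 35) = sqrt(10))
(q(90, -94) - 17255)/(11885 + V(T, -135)) = (-35 - 17255)/(11885 + sqrt(10)) = -17290/(11885 + sqrt(10))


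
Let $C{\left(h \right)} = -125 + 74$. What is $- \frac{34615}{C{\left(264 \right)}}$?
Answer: $\frac{34615}{51} \approx 678.73$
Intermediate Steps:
$C{\left(h \right)} = -51$
$- \frac{34615}{C{\left(264 \right)}} = - \frac{34615}{-51} = \left(-34615\right) \left(- \frac{1}{51}\right) = \frac{34615}{51}$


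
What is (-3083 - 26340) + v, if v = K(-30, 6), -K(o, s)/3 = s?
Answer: -29441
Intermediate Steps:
K(o, s) = -3*s
v = -18 (v = -3*6 = -18)
(-3083 - 26340) + v = (-3083 - 26340) - 18 = -29423 - 18 = -29441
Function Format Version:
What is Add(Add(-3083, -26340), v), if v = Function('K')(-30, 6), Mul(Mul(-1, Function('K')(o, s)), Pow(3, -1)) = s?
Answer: -29441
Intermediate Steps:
Function('K')(o, s) = Mul(-3, s)
v = -18 (v = Mul(-3, 6) = -18)
Add(Add(-3083, -26340), v) = Add(Add(-3083, -26340), -18) = Add(-29423, -18) = -29441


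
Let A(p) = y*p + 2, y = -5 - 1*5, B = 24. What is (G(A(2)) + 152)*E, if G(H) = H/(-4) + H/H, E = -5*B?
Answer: -18900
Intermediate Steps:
y = -10 (y = -5 - 5 = -10)
A(p) = 2 - 10*p (A(p) = -10*p + 2 = 2 - 10*p)
E = -120 (E = -5*24 = -120)
G(H) = 1 - H/4 (G(H) = H*(-¼) + 1 = -H/4 + 1 = 1 - H/4)
(G(A(2)) + 152)*E = ((1 - (2 - 10*2)/4) + 152)*(-120) = ((1 - (2 - 20)/4) + 152)*(-120) = ((1 - ¼*(-18)) + 152)*(-120) = ((1 + 9/2) + 152)*(-120) = (11/2 + 152)*(-120) = (315/2)*(-120) = -18900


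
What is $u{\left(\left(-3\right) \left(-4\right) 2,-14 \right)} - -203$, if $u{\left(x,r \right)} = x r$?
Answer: $-133$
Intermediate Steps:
$u{\left(x,r \right)} = r x$
$u{\left(\left(-3\right) \left(-4\right) 2,-14 \right)} - -203 = - 14 \left(-3\right) \left(-4\right) 2 - -203 = - 14 \cdot 12 \cdot 2 + 203 = \left(-14\right) 24 + 203 = -336 + 203 = -133$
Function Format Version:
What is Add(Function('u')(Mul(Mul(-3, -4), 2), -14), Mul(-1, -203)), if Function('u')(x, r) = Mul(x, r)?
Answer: -133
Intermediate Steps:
Function('u')(x, r) = Mul(r, x)
Add(Function('u')(Mul(Mul(-3, -4), 2), -14), Mul(-1, -203)) = Add(Mul(-14, Mul(Mul(-3, -4), 2)), Mul(-1, -203)) = Add(Mul(-14, Mul(12, 2)), 203) = Add(Mul(-14, 24), 203) = Add(-336, 203) = -133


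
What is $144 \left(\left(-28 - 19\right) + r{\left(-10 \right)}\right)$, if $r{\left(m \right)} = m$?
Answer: $-8208$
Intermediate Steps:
$144 \left(\left(-28 - 19\right) + r{\left(-10 \right)}\right) = 144 \left(\left(-28 - 19\right) - 10\right) = 144 \left(-47 - 10\right) = 144 \left(-57\right) = -8208$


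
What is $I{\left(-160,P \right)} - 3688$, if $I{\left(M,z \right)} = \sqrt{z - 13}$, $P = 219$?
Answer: $-3688 + \sqrt{206} \approx -3673.6$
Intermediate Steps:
$I{\left(M,z \right)} = \sqrt{-13 + z}$
$I{\left(-160,P \right)} - 3688 = \sqrt{-13 + 219} - 3688 = \sqrt{206} - 3688 = -3688 + \sqrt{206}$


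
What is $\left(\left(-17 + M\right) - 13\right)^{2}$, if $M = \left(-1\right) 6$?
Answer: $1296$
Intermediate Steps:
$M = -6$
$\left(\left(-17 + M\right) - 13\right)^{2} = \left(\left(-17 - 6\right) - 13\right)^{2} = \left(-23 - 13\right)^{2} = \left(-36\right)^{2} = 1296$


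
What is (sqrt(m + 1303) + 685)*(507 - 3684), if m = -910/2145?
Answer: -2176245 - 1059*sqrt(1418505)/11 ≈ -2.2909e+6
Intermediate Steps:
m = -14/33 (m = -910*1/2145 = -14/33 ≈ -0.42424)
(sqrt(m + 1303) + 685)*(507 - 3684) = (sqrt(-14/33 + 1303) + 685)*(507 - 3684) = (sqrt(42985/33) + 685)*(-3177) = (sqrt(1418505)/33 + 685)*(-3177) = (685 + sqrt(1418505)/33)*(-3177) = -2176245 - 1059*sqrt(1418505)/11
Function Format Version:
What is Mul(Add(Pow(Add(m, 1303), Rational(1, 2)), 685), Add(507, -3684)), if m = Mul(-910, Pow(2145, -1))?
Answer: Add(-2176245, Mul(Rational(-1059, 11), Pow(1418505, Rational(1, 2)))) ≈ -2.2909e+6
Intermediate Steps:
m = Rational(-14, 33) (m = Mul(-910, Rational(1, 2145)) = Rational(-14, 33) ≈ -0.42424)
Mul(Add(Pow(Add(m, 1303), Rational(1, 2)), 685), Add(507, -3684)) = Mul(Add(Pow(Add(Rational(-14, 33), 1303), Rational(1, 2)), 685), Add(507, -3684)) = Mul(Add(Pow(Rational(42985, 33), Rational(1, 2)), 685), -3177) = Mul(Add(Mul(Rational(1, 33), Pow(1418505, Rational(1, 2))), 685), -3177) = Mul(Add(685, Mul(Rational(1, 33), Pow(1418505, Rational(1, 2)))), -3177) = Add(-2176245, Mul(Rational(-1059, 11), Pow(1418505, Rational(1, 2))))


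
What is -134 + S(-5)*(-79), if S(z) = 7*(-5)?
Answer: 2631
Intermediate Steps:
S(z) = -35
-134 + S(-5)*(-79) = -134 - 35*(-79) = -134 + 2765 = 2631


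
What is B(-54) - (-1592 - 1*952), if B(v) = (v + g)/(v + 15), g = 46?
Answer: 99224/39 ≈ 2544.2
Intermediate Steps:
B(v) = (46 + v)/(15 + v) (B(v) = (v + 46)/(v + 15) = (46 + v)/(15 + v))
B(-54) - (-1592 - 1*952) = (46 - 54)/(15 - 54) - (-1592 - 1*952) = -8/(-39) - (-1592 - 952) = -1/39*(-8) - 1*(-2544) = 8/39 + 2544 = 99224/39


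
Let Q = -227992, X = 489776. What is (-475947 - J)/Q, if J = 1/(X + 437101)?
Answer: 55143040940/26415067623 ≈ 2.0876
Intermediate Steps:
J = 1/926877 (J = 1/(489776 + 437101) = 1/926877 ≈ 1.0789e-6)
(-475947 - J)/Q = (-475947 - 1*1/926877)/(-227992) = (-475947 - 1/926877)*(-1/227992) = -441144327520/926877*(-1/227992) = 55143040940/26415067623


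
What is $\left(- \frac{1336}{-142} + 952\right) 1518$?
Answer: $\frac{103618680}{71} \approx 1.4594 \cdot 10^{6}$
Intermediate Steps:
$\left(- \frac{1336}{-142} + 952\right) 1518 = \left(\left(-1336\right) \left(- \frac{1}{142}\right) + 952\right) 1518 = \left(\frac{668}{71} + 952\right) 1518 = \frac{68260}{71} \cdot 1518 = \frac{103618680}{71}$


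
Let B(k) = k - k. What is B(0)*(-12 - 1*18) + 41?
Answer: 41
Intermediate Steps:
B(k) = 0
B(0)*(-12 - 1*18) + 41 = 0*(-12 - 1*18) + 41 = 0*(-12 - 18) + 41 = 0*(-30) + 41 = 0 + 41 = 41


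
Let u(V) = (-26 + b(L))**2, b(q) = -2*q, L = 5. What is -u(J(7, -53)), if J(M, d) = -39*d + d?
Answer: -1296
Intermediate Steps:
J(M, d) = -38*d
u(V) = 1296 (u(V) = (-26 - 2*5)**2 = (-26 - 10)**2 = (-36)**2 = 1296)
-u(J(7, -53)) = -1*1296 = -1296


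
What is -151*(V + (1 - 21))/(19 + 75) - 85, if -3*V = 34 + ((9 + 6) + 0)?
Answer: -7511/282 ≈ -26.635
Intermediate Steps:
V = -49/3 (V = -(34 + ((9 + 6) + 0))/3 = -(34 + (15 + 0))/3 = -(34 + 15)/3 = -1/3*49 = -49/3 ≈ -16.333)
-151*(V + (1 - 21))/(19 + 75) - 85 = -151*(-49/3 + (1 - 21))/(19 + 75) - 85 = -151*(-49/3 - 20)/94 - 85 = -(-16459)/(3*94) - 85 = -151*(-109/282) - 85 = 16459/282 - 85 = -7511/282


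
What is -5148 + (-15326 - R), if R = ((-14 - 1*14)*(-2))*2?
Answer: -20586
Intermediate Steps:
R = 112 (R = ((-14 - 14)*(-2))*2 = -28*(-2)*2 = 56*2 = 112)
-5148 + (-15326 - R) = -5148 + (-15326 - 1*112) = -5148 + (-15326 - 112) = -5148 - 15438 = -20586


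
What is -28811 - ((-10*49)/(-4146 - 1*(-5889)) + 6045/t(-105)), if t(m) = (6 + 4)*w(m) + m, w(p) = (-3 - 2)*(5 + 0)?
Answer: -509043658/17679 ≈ -28794.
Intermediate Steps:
w(p) = -25 (w(p) = -5*5 = -25)
t(m) = -250 + m (t(m) = (6 + 4)*(-25) + m = 10*(-25) + m = -250 + m)
-28811 - ((-10*49)/(-4146 - 1*(-5889)) + 6045/t(-105)) = -28811 - ((-10*49)/(-4146 - 1*(-5889)) + 6045/(-250 - 105)) = -28811 - (-490/(-4146 + 5889) + 6045/(-355)) = -28811 - (-490/1743 + 6045*(-1/355)) = -28811 - (-490*1/1743 - 1209/71) = -28811 - (-70/249 - 1209/71) = -28811 - 1*(-306011/17679) = -28811 + 306011/17679 = -509043658/17679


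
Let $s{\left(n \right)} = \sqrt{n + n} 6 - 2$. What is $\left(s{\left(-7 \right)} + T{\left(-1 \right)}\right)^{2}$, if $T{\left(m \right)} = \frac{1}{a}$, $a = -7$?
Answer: $- \frac{24471}{49} - \frac{180 i \sqrt{14}}{7} \approx -499.41 - 96.214 i$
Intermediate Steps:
$T{\left(m \right)} = - \frac{1}{7}$ ($T{\left(m \right)} = \frac{1}{-7} = - \frac{1}{7}$)
$s{\left(n \right)} = -2 + 6 \sqrt{2} \sqrt{n}$ ($s{\left(n \right)} = \sqrt{2 n} 6 - 2 = \sqrt{2} \sqrt{n} 6 - 2 = 6 \sqrt{2} \sqrt{n} - 2 = -2 + 6 \sqrt{2} \sqrt{n}$)
$\left(s{\left(-7 \right)} + T{\left(-1 \right)}\right)^{2} = \left(\left(-2 + 6 \sqrt{2} \sqrt{-7}\right) - \frac{1}{7}\right)^{2} = \left(\left(-2 + 6 \sqrt{2} i \sqrt{7}\right) - \frac{1}{7}\right)^{2} = \left(\left(-2 + 6 i \sqrt{14}\right) - \frac{1}{7}\right)^{2} = \left(- \frac{15}{7} + 6 i \sqrt{14}\right)^{2}$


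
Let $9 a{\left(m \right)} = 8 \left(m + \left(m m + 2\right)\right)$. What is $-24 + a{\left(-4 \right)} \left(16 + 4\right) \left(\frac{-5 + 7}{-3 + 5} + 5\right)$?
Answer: $\frac{4408}{3} \approx 1469.3$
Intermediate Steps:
$a{\left(m \right)} = \frac{16}{9} + \frac{8 m}{9} + \frac{8 m^{2}}{9}$ ($a{\left(m \right)} = \frac{8 \left(m + \left(m m + 2\right)\right)}{9} = \frac{8 \left(m + \left(m^{2} + 2\right)\right)}{9} = \frac{8 \left(m + \left(2 + m^{2}\right)\right)}{9} = \frac{8 \left(2 + m + m^{2}\right)}{9} = \frac{16 + 8 m + 8 m^{2}}{9} = \frac{16}{9} + \frac{8 m}{9} + \frac{8 m^{2}}{9}$)
$-24 + a{\left(-4 \right)} \left(16 + 4\right) \left(\frac{-5 + 7}{-3 + 5} + 5\right) = -24 + \left(\frac{16}{9} + \frac{8}{9} \left(-4\right) + \frac{8 \left(-4\right)^{2}}{9}\right) \left(16 + 4\right) \left(\frac{-5 + 7}{-3 + 5} + 5\right) = -24 + \left(\frac{16}{9} - \frac{32}{9} + \frac{8}{9} \cdot 16\right) 20 \left(\frac{2}{2} + 5\right) = -24 + \left(\frac{16}{9} - \frac{32}{9} + \frac{128}{9}\right) 20 \left(2 \cdot \frac{1}{2} + 5\right) = -24 + \frac{112 \cdot 20 \left(1 + 5\right)}{9} = -24 + \frac{112 \cdot 20 \cdot 6}{9} = -24 + \frac{112}{9} \cdot 120 = -24 + \frac{4480}{3} = \frac{4408}{3}$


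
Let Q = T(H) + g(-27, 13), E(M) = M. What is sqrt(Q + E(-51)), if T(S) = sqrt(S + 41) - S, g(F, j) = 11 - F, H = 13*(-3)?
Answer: sqrt(26 + sqrt(2)) ≈ 5.2359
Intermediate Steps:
H = -39
T(S) = sqrt(41 + S) - S
Q = 77 + sqrt(2) (Q = (sqrt(41 - 39) - 1*(-39)) + (11 - 1*(-27)) = (sqrt(2) + 39) + (11 + 27) = (39 + sqrt(2)) + 38 = 77 + sqrt(2) ≈ 78.414)
sqrt(Q + E(-51)) = sqrt((77 + sqrt(2)) - 51) = sqrt(26 + sqrt(2))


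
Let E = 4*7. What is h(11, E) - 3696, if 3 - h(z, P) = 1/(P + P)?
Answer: -206809/56 ≈ -3693.0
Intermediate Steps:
E = 28
h(z, P) = 3 - 1/(2*P) (h(z, P) = 3 - 1/(P + P) = 3 - 1/(2*P))
h(11, E) - 3696 = (3 - ½/28) - 3696 = (3 - ½*1/28) - 3696 = (3 - 1/56) - 3696 = 167/56 - 3696 = -206809/56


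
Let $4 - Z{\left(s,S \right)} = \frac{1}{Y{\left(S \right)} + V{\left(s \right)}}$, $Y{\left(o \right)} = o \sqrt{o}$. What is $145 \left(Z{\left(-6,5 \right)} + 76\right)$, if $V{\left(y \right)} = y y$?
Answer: $\frac{13578380}{1171} + \frac{725 \sqrt{5}}{1171} \approx 11597.0$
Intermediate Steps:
$V{\left(y \right)} = y^{2}$
$Y{\left(o \right)} = o^{\frac{3}{2}}$
$Z{\left(s,S \right)} = 4 - \frac{1}{S^{\frac{3}{2}} + s^{2}}$
$145 \left(Z{\left(-6,5 \right)} + 76\right) = 145 \left(\frac{-1 + 4 \cdot 5^{\frac{3}{2}} + 4 \left(-6\right)^{2}}{5^{\frac{3}{2}} + \left(-6\right)^{2}} + 76\right) = 145 \left(\frac{-1 + 4 \cdot 5 \sqrt{5} + 4 \cdot 36}{5 \sqrt{5} + 36} + 76\right) = 145 \left(\frac{-1 + 20 \sqrt{5} + 144}{36 + 5 \sqrt{5}} + 76\right) = 145 \left(\frac{143 + 20 \sqrt{5}}{36 + 5 \sqrt{5}} + 76\right) = 145 \left(76 + \frac{143 + 20 \sqrt{5}}{36 + 5 \sqrt{5}}\right) = 11020 + \frac{145 \left(143 + 20 \sqrt{5}\right)}{36 + 5 \sqrt{5}}$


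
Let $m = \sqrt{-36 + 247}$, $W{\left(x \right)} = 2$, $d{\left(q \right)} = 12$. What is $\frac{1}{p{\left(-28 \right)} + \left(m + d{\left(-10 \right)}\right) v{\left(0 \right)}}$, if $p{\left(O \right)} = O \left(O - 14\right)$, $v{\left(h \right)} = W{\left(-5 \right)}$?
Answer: $\frac{300}{359789} - \frac{\sqrt{211}}{719578} \approx 0.00081364$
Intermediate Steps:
$m = \sqrt{211} \approx 14.526$
$v{\left(h \right)} = 2$
$p{\left(O \right)} = O \left(-14 + O\right)$
$\frac{1}{p{\left(-28 \right)} + \left(m + d{\left(-10 \right)}\right) v{\left(0 \right)}} = \frac{1}{- 28 \left(-14 - 28\right) + \left(\sqrt{211} + 12\right) 2} = \frac{1}{\left(-28\right) \left(-42\right) + \left(12 + \sqrt{211}\right) 2} = \frac{1}{1176 + \left(24 + 2 \sqrt{211}\right)} = \frac{1}{1200 + 2 \sqrt{211}}$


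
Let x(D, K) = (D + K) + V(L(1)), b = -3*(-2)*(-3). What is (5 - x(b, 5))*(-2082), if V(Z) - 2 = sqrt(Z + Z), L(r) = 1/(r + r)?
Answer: -31230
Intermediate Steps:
L(r) = 1/(2*r)
b = -18 (b = 6*(-3) = -18)
V(Z) = 2 + sqrt(2)*sqrt(Z) (V(Z) = 2 + sqrt(Z + Z) = 2 + sqrt(2*Z) = 2 + sqrt(2)*sqrt(Z))
x(D, K) = 3 + D + K (x(D, K) = (D + K) + (2 + sqrt(2)*sqrt((1/2)/1)) = (D + K) + (2 + sqrt(2)*sqrt((1/2)*1)) = (D + K) + (2 + sqrt(2)*sqrt(1/2)) = (D + K) + (2 + sqrt(2)*(sqrt(2)/2)) = (D + K) + (2 + 1) = (D + K) + 3 = 3 + D + K)
(5 - x(b, 5))*(-2082) = (5 - (3 - 18 + 5))*(-2082) = (5 - 1*(-10))*(-2082) = (5 + 10)*(-2082) = 15*(-2082) = -31230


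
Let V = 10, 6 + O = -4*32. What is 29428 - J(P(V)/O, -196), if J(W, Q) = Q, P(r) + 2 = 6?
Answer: 29624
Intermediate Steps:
O = -134 (O = -6 - 4*32 = -6 - 128 = -134)
P(r) = 4 (P(r) = -2 + 6 = 4)
29428 - J(P(V)/O, -196) = 29428 - 1*(-196) = 29428 + 196 = 29624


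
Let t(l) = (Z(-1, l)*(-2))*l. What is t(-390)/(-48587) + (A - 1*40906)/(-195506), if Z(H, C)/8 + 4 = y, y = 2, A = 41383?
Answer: 2416738881/9499050022 ≈ 0.25442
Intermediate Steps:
Z(H, C) = -16 (Z(H, C) = -32 + 8*2 = -32 + 16 = -16)
t(l) = 32*l (t(l) = (-16*(-2))*l = 32*l)
t(-390)/(-48587) + (A - 1*40906)/(-195506) = (32*(-390))/(-48587) + (41383 - 1*40906)/(-195506) = -12480*(-1/48587) + (41383 - 40906)*(-1/195506) = 12480/48587 + 477*(-1/195506) = 12480/48587 - 477/195506 = 2416738881/9499050022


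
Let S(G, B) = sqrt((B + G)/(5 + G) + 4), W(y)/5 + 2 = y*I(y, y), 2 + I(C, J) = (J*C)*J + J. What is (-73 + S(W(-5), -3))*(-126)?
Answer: 9198 - 126*sqrt(54258765)/3295 ≈ 8916.3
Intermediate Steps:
I(C, J) = -2 + J + C*J**2 (I(C, J) = -2 + ((J*C)*J + J) = -2 + ((C*J)*J + J) = -2 + (C*J**2 + J) = -2 + (J + C*J**2) = -2 + J + C*J**2)
W(y) = -10 + 5*y*(-2 + y + y**3) (W(y) = -10 + 5*(y*(-2 + y + y*y**2)) = -10 + 5*(y*(-2 + y + y**3)) = -10 + 5*y*(-2 + y + y**3))
S(G, B) = sqrt(4 + (B + G)/(5 + G)) (S(G, B) = sqrt((B + G)/(5 + G) + 4) = sqrt(4 + (B + G)/(5 + G)))
(-73 + S(W(-5), -3))*(-126) = (-73 + sqrt((20 - 3 + 5*(-10 + 5*(-5)*(-2 - 5 + (-5)**3)))/(5 + (-10 + 5*(-5)*(-2 - 5 + (-5)**3)))))*(-126) = (-73 + sqrt((20 - 3 + 5*(-10 + 5*(-5)*(-2 - 5 - 125)))/(5 + (-10 + 5*(-5)*(-2 - 5 - 125)))))*(-126) = (-73 + sqrt((20 - 3 + 5*(-10 + 5*(-5)*(-132)))/(5 + (-10 + 5*(-5)*(-132)))))*(-126) = (-73 + sqrt((20 - 3 + 5*(-10 + 3300))/(5 + (-10 + 3300))))*(-126) = (-73 + sqrt((20 - 3 + 5*3290)/(5 + 3290)))*(-126) = (-73 + sqrt((20 - 3 + 16450)/3295))*(-126) = (-73 + sqrt((1/3295)*16467))*(-126) = (-73 + sqrt(16467/3295))*(-126) = (-73 + sqrt(54258765)/3295)*(-126) = 9198 - 126*sqrt(54258765)/3295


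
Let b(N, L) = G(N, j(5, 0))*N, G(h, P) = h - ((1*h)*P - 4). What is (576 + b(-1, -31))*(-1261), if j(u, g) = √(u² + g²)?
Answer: -716248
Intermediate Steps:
j(u, g) = √(g² + u²)
G(h, P) = 4 + h - P*h (G(h, P) = h - (h*P - 4) = h - (P*h - 4) = h - (-4 + P*h) = h + (4 - P*h) = 4 + h - P*h)
b(N, L) = N*(4 - 4*N) (b(N, L) = (4 + N - √(0² + 5²)*N)*N = (4 + N - √(0 + 25)*N)*N = (4 + N - √25*N)*N = (4 + N - 1*5*N)*N = (4 + N - 5*N)*N = (4 - 4*N)*N = N*(4 - 4*N))
(576 + b(-1, -31))*(-1261) = (576 + 4*(-1)*(1 - 1*(-1)))*(-1261) = (576 + 4*(-1)*(1 + 1))*(-1261) = (576 + 4*(-1)*2)*(-1261) = (576 - 8)*(-1261) = 568*(-1261) = -716248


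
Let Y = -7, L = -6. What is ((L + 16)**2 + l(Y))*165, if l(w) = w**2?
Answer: 24585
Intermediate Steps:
((L + 16)**2 + l(Y))*165 = ((-6 + 16)**2 + (-7)**2)*165 = (10**2 + 49)*165 = (100 + 49)*165 = 149*165 = 24585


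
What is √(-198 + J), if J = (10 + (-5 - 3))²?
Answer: I*√194 ≈ 13.928*I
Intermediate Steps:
J = 4 (J = (10 - 8)² = 2² = 4)
√(-198 + J) = √(-198 + 4) = √(-194) = I*√194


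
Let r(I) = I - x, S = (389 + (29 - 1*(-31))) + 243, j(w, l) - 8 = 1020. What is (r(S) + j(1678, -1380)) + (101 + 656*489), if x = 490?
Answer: 322115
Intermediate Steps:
j(w, l) = 1028 (j(w, l) = 8 + 1020 = 1028)
S = 692 (S = (389 + (29 + 31)) + 243 = (389 + 60) + 243 = 449 + 243 = 692)
r(I) = -490 + I (r(I) = I - 1*490 = I - 490 = -490 + I)
(r(S) + j(1678, -1380)) + (101 + 656*489) = ((-490 + 692) + 1028) + (101 + 656*489) = (202 + 1028) + (101 + 320784) = 1230 + 320885 = 322115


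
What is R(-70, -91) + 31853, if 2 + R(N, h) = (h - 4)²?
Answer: 40876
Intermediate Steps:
R(N, h) = -2 + (-4 + h)² (R(N, h) = -2 + (h - 4)² = -2 + (-4 + h)²)
R(-70, -91) + 31853 = (-2 + (-4 - 91)²) + 31853 = (-2 + (-95)²) + 31853 = (-2 + 9025) + 31853 = 9023 + 31853 = 40876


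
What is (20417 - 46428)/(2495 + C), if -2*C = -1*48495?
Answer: -2738/2815 ≈ -0.97265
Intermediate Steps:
C = 48495/2 (C = -(-1)*48495/2 = -½*(-48495) = 48495/2 ≈ 24248.)
(20417 - 46428)/(2495 + C) = (20417 - 46428)/(2495 + 48495/2) = -26011/53485/2 = -26011*2/53485 = -2738/2815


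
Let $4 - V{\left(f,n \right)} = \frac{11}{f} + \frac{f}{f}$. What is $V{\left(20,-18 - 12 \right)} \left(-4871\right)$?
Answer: $- \frac{238679}{20} \approx -11934.0$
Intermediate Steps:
$V{\left(f,n \right)} = 3 - \frac{11}{f}$ ($V{\left(f,n \right)} = 4 - \left(\frac{11}{f} + \frac{f}{f}\right) = 4 - \left(\frac{11}{f} + 1\right) = 4 - \left(1 + \frac{11}{f}\right) = 3 - \frac{11}{f}$)
$V{\left(20,-18 - 12 \right)} \left(-4871\right) = \left(3 - \frac{11}{20}\right) \left(-4871\right) = \frac{49}{20} \left(-4871\right) = - \frac{238679}{20}$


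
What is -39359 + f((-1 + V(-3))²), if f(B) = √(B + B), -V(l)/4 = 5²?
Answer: -39359 + 101*√2 ≈ -39216.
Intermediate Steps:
V(l) = -100 (V(l) = -4*5² = -4*25 = -100)
f(B) = √2*√B (f(B) = √(2*B) = √2*√B)
-39359 + f((-1 + V(-3))²) = -39359 + √2*√((-1 - 100)²) = -39359 + √2*√((-101)²) = -39359 + √2*√10201 = -39359 + √2*101 = -39359 + 101*√2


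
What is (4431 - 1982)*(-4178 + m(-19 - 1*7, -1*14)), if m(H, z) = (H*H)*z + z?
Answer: -33443544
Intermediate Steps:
m(H, z) = z + z*H**2 (m(H, z) = H**2*z + z = z*H**2 + z = z + z*H**2)
(4431 - 1982)*(-4178 + m(-19 - 1*7, -1*14)) = (4431 - 1982)*(-4178 + (-1*14)*(1 + (-19 - 1*7)**2)) = 2449*(-4178 - 14*(1 + (-19 - 7)**2)) = 2449*(-4178 - 14*(1 + (-26)**2)) = 2449*(-4178 - 14*(1 + 676)) = 2449*(-4178 - 14*677) = 2449*(-4178 - 9478) = 2449*(-13656) = -33443544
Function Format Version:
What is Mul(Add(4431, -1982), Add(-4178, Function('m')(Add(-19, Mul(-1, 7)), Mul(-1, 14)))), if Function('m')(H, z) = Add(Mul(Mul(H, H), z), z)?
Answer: -33443544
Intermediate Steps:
Function('m')(H, z) = Add(z, Mul(z, Pow(H, 2))) (Function('m')(H, z) = Add(Mul(Pow(H, 2), z), z) = Add(Mul(z, Pow(H, 2)), z) = Add(z, Mul(z, Pow(H, 2))))
Mul(Add(4431, -1982), Add(-4178, Function('m')(Add(-19, Mul(-1, 7)), Mul(-1, 14)))) = Mul(Add(4431, -1982), Add(-4178, Mul(Mul(-1, 14), Add(1, Pow(Add(-19, Mul(-1, 7)), 2))))) = Mul(2449, Add(-4178, Mul(-14, Add(1, Pow(Add(-19, -7), 2))))) = Mul(2449, Add(-4178, Mul(-14, Add(1, Pow(-26, 2))))) = Mul(2449, Add(-4178, Mul(-14, Add(1, 676)))) = Mul(2449, Add(-4178, Mul(-14, 677))) = Mul(2449, Add(-4178, -9478)) = Mul(2449, -13656) = -33443544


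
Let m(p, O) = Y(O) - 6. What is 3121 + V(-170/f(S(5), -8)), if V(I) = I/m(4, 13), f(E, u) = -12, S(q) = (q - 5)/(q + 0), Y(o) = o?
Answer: 131167/42 ≈ 3123.0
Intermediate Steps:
S(q) = (-5 + q)/q
m(p, O) = -6 + O (m(p, O) = O - 6 = -6 + O)
V(I) = I/7 (V(I) = I/(-6 + 13) = I/7)
3121 + V(-170/f(S(5), -8)) = 3121 + (-170/(-12))/7 = 3121 + (-170*(-1/12))/7 = 3121 + (⅐)*(85/6) = 3121 + 85/42 = 131167/42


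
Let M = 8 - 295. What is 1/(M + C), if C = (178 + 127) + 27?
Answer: 1/45 ≈ 0.022222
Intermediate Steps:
C = 332 (C = 305 + 27 = 332)
M = -287
1/(M + C) = 1/(-287 + 332) = 1/45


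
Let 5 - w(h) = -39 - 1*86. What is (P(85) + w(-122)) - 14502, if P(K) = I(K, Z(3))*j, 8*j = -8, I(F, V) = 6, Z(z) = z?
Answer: -14378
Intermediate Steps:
w(h) = 130 (w(h) = 5 - (-39 - 1*86) = 5 - (-39 - 86) = 5 - 1*(-125) = 5 + 125 = 130)
j = -1 (j = (1/8)*(-8) = -1)
P(K) = -6 (P(K) = 6*(-1) = -6)
(P(85) + w(-122)) - 14502 = (-6 + 130) - 14502 = 124 - 14502 = -14378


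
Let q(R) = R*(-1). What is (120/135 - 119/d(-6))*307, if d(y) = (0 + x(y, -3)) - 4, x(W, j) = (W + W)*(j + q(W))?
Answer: 427037/360 ≈ 1186.2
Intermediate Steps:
q(R) = -R
x(W, j) = 2*W*(j - W) (x(W, j) = (W + W)*(j - W) = (2*W)*(j - W) = 2*W*(j - W))
d(y) = -4 + 2*y*(-3 - y) (d(y) = (0 + 2*y*(-3 - y)) - 4 = 2*y*(-3 - y) - 4 = -4 + 2*y*(-3 - y))
(120/135 - 119/d(-6))*307 = (120/135 - 119/(-4 - 2*(-6)*(3 - 6)))*307 = (120*(1/135) - 119/(-4 - 2*(-6)*(-3)))*307 = (8/9 - 119/(-4 - 36))*307 = (8/9 - 119/(-40))*307 = (8/9 - 119*(-1/40))*307 = (8/9 + 119/40)*307 = (1391/360)*307 = 427037/360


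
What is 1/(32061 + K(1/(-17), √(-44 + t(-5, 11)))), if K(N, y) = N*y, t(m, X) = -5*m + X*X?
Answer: 181679/5824810417 + √102/17474431251 ≈ 3.1191e-5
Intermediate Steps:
t(m, X) = X² - 5*m (t(m, X) = -5*m + X² = X² - 5*m)
1/(32061 + K(1/(-17), √(-44 + t(-5, 11)))) = 1/(32061 + √(-44 + (11² - 5*(-5)))/(-17)) = 1/(32061 - √(-44 + (121 + 25))/17) = 1/(32061 - √(-44 + 146)/17) = 1/(32061 - √102/17)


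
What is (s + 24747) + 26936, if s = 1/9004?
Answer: 465353733/9004 ≈ 51683.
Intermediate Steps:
s = 1/9004 ≈ 0.00011106
(s + 24747) + 26936 = (1/9004 + 24747) + 26936 = 222821989/9004 + 26936 = 465353733/9004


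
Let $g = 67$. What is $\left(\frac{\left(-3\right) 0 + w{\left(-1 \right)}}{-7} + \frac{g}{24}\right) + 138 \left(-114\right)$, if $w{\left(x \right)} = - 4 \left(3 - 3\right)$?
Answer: $- \frac{377501}{24} \approx -15729.0$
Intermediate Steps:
$w{\left(x \right)} = 0$ ($w{\left(x \right)} = \left(-4\right) 0 = 0$)
$\left(\frac{\left(-3\right) 0 + w{\left(-1 \right)}}{-7} + \frac{g}{24}\right) + 138 \left(-114\right) = \left(\frac{\left(-3\right) 0 + 0}{-7} + \frac{67}{24}\right) + 138 \left(-114\right) = \left(\left(0 + 0\right) \left(- \frac{1}{7}\right) + 67 \cdot \frac{1}{24}\right) - 15732 = \left(0 \left(- \frac{1}{7}\right) + \frac{67}{24}\right) - 15732 = \left(0 + \frac{67}{24}\right) - 15732 = \frac{67}{24} - 15732 = - \frac{377501}{24}$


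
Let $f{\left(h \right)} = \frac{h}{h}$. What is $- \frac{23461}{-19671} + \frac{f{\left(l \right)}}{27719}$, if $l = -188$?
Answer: $\frac{650335130}{545260449} \approx 1.1927$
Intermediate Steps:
$f{\left(h \right)} = 1$
$- \frac{23461}{-19671} + \frac{f{\left(l \right)}}{27719} = - \frac{23461}{-19671} + 1 \cdot \frac{1}{27719} = \left(-23461\right) \left(- \frac{1}{19671}\right) + 1 \cdot \frac{1}{27719} = \frac{23461}{19671} + \frac{1}{27719} = \frac{650335130}{545260449}$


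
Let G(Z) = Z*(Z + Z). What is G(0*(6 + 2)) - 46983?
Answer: -46983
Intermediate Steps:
G(Z) = 2*Z² (G(Z) = Z*(2*Z) = 2*Z²)
G(0*(6 + 2)) - 46983 = 2*(0*(6 + 2))² - 46983 = 2*(0*8)² - 46983 = 2*0² - 46983 = 2*0 - 46983 = 0 - 46983 = -46983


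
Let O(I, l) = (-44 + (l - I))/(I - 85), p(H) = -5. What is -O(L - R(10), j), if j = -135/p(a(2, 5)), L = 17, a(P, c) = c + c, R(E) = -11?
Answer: -15/19 ≈ -0.78947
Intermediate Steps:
a(P, c) = 2*c
j = 27 (j = -135/(-5) = -135*(-⅕) = 27)
O(I, l) = (-44 + l - I)/(-85 + I)
-O(L - R(10), j) = -(-44 + 27 - (17 - 1*(-11)))/(-85 + (17 - 1*(-11))) = -(-44 + 27 - (17 + 11))/(-85 + (17 + 11)) = -(-44 + 27 - 1*28)/(-85 + 28) = -(-44 + 27 - 28)/(-57) = -(-1)*(-45)/57 = -1*15/19 = -15/19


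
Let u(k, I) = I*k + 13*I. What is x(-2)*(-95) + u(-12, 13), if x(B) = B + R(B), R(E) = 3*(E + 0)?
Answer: 773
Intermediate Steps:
R(E) = 3*E
x(B) = 4*B (x(B) = B + 3*B = 4*B)
u(k, I) = 13*I + I*k
x(-2)*(-95) + u(-12, 13) = (4*(-2))*(-95) + 13*(13 - 12) = -8*(-95) + 13*1 = 760 + 13 = 773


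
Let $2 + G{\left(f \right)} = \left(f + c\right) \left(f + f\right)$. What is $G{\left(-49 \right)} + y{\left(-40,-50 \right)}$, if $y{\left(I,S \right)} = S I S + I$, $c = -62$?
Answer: $-89164$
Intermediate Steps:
$G{\left(f \right)} = -2 + 2 f \left(-62 + f\right)$ ($G{\left(f \right)} = -2 + \left(f - 62\right) \left(f + f\right) = -2 + \left(-62 + f\right) 2 f = -2 + 2 f \left(-62 + f\right)$)
$y{\left(I,S \right)} = I + I S^{2}$ ($y{\left(I,S \right)} = I S S + I = I S^{2} + I = I + I S^{2}$)
$G{\left(-49 \right)} + y{\left(-40,-50 \right)} = \left(-2 - -6076 + 2 \left(-49\right)^{2}\right) - 40 \left(1 + \left(-50\right)^{2}\right) = \left(-2 + 6076 + 2 \cdot 2401\right) - 40 \left(1 + 2500\right) = \left(-2 + 6076 + 4802\right) - 100040 = 10876 - 100040 = -89164$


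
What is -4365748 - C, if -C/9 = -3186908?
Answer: -33047920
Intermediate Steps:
C = 28682172 (C = -9*(-3186908) = 28682172)
-4365748 - C = -4365748 - 1*28682172 = -4365748 - 28682172 = -33047920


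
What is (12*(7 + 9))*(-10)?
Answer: -1920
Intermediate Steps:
(12*(7 + 9))*(-10) = (12*16)*(-10) = 192*(-10) = -1920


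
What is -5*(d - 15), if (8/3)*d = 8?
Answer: 60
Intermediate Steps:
d = 3 (d = (3/8)*8 = 3)
-5*(d - 15) = -5*(3 - 15) = -5*(-12) = 60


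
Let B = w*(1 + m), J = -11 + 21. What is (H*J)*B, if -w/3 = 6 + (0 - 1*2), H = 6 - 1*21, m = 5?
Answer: 10800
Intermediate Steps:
H = -15 (H = 6 - 21 = -15)
J = 10
w = -12 (w = -3*(6 + (0 - 1*2)) = -3*(6 + (0 - 2)) = -3*(6 - 2) = -3*4 = -12)
B = -72 (B = -12*(1 + 5) = -12*6 = -72)
(H*J)*B = -15*10*(-72) = -150*(-72) = 10800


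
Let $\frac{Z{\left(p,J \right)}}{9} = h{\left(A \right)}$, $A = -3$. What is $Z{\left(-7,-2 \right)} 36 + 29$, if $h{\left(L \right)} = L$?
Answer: $-943$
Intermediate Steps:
$Z{\left(p,J \right)} = -27$ ($Z{\left(p,J \right)} = 9 \left(-3\right) = -27$)
$Z{\left(-7,-2 \right)} 36 + 29 = \left(-27\right) 36 + 29 = -972 + 29 = -943$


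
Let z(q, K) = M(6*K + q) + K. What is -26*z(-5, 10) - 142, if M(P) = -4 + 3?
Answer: -376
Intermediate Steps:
M(P) = -1
z(q, K) = -1 + K
-26*z(-5, 10) - 142 = -26*(-1 + 10) - 142 = -26*9 - 142 = -234 - 142 = -376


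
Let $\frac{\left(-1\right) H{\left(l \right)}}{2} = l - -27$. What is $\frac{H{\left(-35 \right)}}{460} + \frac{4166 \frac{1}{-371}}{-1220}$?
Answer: $\frac{228957}{5205130} \approx 0.043987$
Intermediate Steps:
$H{\left(l \right)} = -54 - 2 l$ ($H{\left(l \right)} = - 2 \left(l - -27\right) = - 2 \left(l + 27\right) = - 2 \left(27 + l\right) = -54 - 2 l$)
$\frac{H{\left(-35 \right)}}{460} + \frac{4166 \frac{1}{-371}}{-1220} = \frac{-54 - -70}{460} + \frac{4166 \frac{1}{-371}}{-1220} = \left(-54 + 70\right) \frac{1}{460} + 4166 \left(- \frac{1}{371}\right) \left(- \frac{1}{1220}\right) = 16 \cdot \frac{1}{460} - - \frac{2083}{226310} = \frac{4}{115} + \frac{2083}{226310} = \frac{228957}{5205130}$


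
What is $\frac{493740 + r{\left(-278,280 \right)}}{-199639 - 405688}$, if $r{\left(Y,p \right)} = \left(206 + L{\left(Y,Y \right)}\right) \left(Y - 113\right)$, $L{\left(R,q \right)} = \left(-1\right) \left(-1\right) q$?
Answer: $- \frac{521892}{605327} \approx -0.86217$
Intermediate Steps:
$L{\left(R,q \right)} = q$ ($L{\left(R,q \right)} = 1 q = q$)
$r{\left(Y,p \right)} = \left(-113 + Y\right) \left(206 + Y\right)$ ($r{\left(Y,p \right)} = \left(206 + Y\right) \left(Y - 113\right) = \left(206 + Y\right) \left(-113 + Y\right) = \left(-113 + Y\right) \left(206 + Y\right)$)
$\frac{493740 + r{\left(-278,280 \right)}}{-199639 - 405688} = \frac{493740 + \left(-23278 + \left(-278\right)^{2} + 93 \left(-278\right)\right)}{-199639 - 405688} = \frac{493740 - -28152}{-605327} = \left(493740 + 28152\right) \left(- \frac{1}{605327}\right) = 521892 \left(- \frac{1}{605327}\right) = - \frac{521892}{605327}$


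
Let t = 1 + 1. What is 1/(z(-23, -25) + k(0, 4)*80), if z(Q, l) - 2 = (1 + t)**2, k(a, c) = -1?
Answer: -1/69 ≈ -0.014493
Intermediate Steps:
t = 2
z(Q, l) = 11 (z(Q, l) = 2 + (1 + 2)**2 = 2 + 3**2 = 2 + 9 = 11)
1/(z(-23, -25) + k(0, 4)*80) = 1/(11 - 1*80) = 1/(11 - 80) = 1/(-69) = -1/69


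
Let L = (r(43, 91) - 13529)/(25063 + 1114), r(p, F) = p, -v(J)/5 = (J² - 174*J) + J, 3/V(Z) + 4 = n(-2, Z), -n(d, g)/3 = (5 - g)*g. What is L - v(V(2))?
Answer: 1489095671/12669668 ≈ 117.53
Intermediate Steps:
n(d, g) = -3*g*(5 - g) (n(d, g) = -3*(5 - g)*g = -3*g*(5 - g))
V(Z) = 3/(-4 + 3*Z*(-5 + Z))
v(J) = -5*J² + 865*J (v(J) = -5*((J² - 174*J) + J) = -5*(J² - 173*J) = -5*J² + 865*J)
L = -13486/26177 (L = (43 - 13529)/(25063 + 1114) = -13486/26177 ≈ -0.51519)
L - v(V(2)) = -13486/26177 - 5*3/(-4 + 3*2*(-5 + 2))*(173 - 3/(-4 + 3*2*(-5 + 2))) = -13486/26177 - 5*3/(-4 + 3*2*(-3))*(173 - 3/(-4 + 3*2*(-3))) = -13486/26177 - 5*3/(-4 - 18)*(173 - 3/(-4 - 18)) = -13486/26177 - 5*3/(-22)*(173 - 3/(-22)) = -13486/26177 - 5*3*(-1/22)*(173 - 3*(-1)/22) = -13486/26177 - 5*(-3)*(173 - 1*(-3/22))/22 = -13486/26177 - 5*(-3)*(173 + 3/22)/22 = -13486/26177 - 5*(-3)*3809/(22*22) = -13486/26177 - 1*(-57135/484) = -13486/26177 + 57135/484 = 1489095671/12669668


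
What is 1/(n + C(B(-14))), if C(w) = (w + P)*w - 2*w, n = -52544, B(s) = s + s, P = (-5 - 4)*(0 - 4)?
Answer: -1/52712 ≈ -1.8971e-5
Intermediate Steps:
P = 36 (P = -9*(-4) = 36)
B(s) = 2*s
C(w) = -2*w + w*(36 + w) (C(w) = (w + 36)*w - 2*w = (36 + w)*w - 2*w = w*(36 + w) - 2*w = -2*w + w*(36 + w))
1/(n + C(B(-14))) = 1/(-52544 + (2*(-14))*(34 + 2*(-14))) = 1/(-52544 - 28*(34 - 28)) = 1/(-52544 - 28*6) = 1/(-52544 - 168) = 1/(-52712) = -1/52712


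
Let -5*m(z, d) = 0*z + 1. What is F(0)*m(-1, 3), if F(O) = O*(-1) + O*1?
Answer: 0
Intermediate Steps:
m(z, d) = -1/5 (m(z, d) = -(0*z + 1)/5 = -(0 + 1)/5 = -1/5*1 = -1/5)
F(O) = 0 (F(O) = -O + O = 0)
F(0)*m(-1, 3) = 0*(-1/5) = 0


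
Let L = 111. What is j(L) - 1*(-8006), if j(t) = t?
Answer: 8117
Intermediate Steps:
j(L) - 1*(-8006) = 111 - 1*(-8006) = 111 + 8006 = 8117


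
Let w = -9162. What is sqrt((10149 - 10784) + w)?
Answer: I*sqrt(9797) ≈ 98.98*I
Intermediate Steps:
sqrt((10149 - 10784) + w) = sqrt((10149 - 10784) - 9162) = sqrt(-635 - 9162) = sqrt(-9797) = I*sqrt(9797)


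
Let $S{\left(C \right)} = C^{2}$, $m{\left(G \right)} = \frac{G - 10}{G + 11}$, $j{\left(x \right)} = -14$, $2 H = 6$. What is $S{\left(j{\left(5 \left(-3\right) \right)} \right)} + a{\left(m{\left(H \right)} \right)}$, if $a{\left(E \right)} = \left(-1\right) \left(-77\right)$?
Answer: $273$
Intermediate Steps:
$H = 3$ ($H = \frac{1}{2} \cdot 6 = 3$)
$m{\left(G \right)} = \frac{-10 + G}{11 + G}$
$a{\left(E \right)} = 77$
$S{\left(j{\left(5 \left(-3\right) \right)} \right)} + a{\left(m{\left(H \right)} \right)} = \left(-14\right)^{2} + 77 = 196 + 77 = 273$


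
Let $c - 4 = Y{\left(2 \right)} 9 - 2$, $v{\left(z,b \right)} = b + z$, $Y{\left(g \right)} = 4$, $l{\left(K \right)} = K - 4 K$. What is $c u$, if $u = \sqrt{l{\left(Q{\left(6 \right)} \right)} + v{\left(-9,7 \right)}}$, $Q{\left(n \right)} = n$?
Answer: $76 i \sqrt{5} \approx 169.94 i$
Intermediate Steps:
$l{\left(K \right)} = - 3 K$
$c = 38$ ($c = 4 + \left(4 \cdot 9 - 2\right) = 4 + \left(36 - 2\right) = 4 + 34 = 38$)
$u = 2 i \sqrt{5}$ ($u = \sqrt{\left(-3\right) 6 + \left(7 - 9\right)} = \sqrt{-18 - 2} = \sqrt{-20} = 2 i \sqrt{5} \approx 4.4721 i$)
$c u = 38 \cdot 2 i \sqrt{5} = 76 i \sqrt{5}$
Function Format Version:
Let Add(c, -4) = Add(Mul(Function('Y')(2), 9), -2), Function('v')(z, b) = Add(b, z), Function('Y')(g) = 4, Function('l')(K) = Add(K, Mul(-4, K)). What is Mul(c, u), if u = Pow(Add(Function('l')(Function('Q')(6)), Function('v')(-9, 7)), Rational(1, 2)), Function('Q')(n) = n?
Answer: Mul(76, I, Pow(5, Rational(1, 2))) ≈ Mul(169.94, I)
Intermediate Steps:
Function('l')(K) = Mul(-3, K)
c = 38 (c = Add(4, Add(Mul(4, 9), -2)) = Add(4, Add(36, -2)) = Add(4, 34) = 38)
u = Mul(2, I, Pow(5, Rational(1, 2))) (u = Pow(Add(Mul(-3, 6), Add(7, -9)), Rational(1, 2)) = Pow(Add(-18, -2), Rational(1, 2)) = Pow(-20, Rational(1, 2)) = Mul(2, I, Pow(5, Rational(1, 2))) ≈ Mul(4.4721, I))
Mul(c, u) = Mul(38, Mul(2, I, Pow(5, Rational(1, 2)))) = Mul(76, I, Pow(5, Rational(1, 2)))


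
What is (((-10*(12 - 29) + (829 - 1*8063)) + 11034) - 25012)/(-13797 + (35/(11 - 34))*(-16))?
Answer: 69138/45253 ≈ 1.5278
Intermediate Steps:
(((-10*(12 - 29) + (829 - 1*8063)) + 11034) - 25012)/(-13797 + (35/(11 - 34))*(-16)) = (((-10*(-17) + (829 - 8063)) + 11034) - 25012)/(-13797 + (35/(-23))*(-16)) = (((170 - 7234) + 11034) - 25012)/(-13797 + (35*(-1/23))*(-16)) = ((-7064 + 11034) - 25012)/(-13797 - 35/23*(-16)) = (3970 - 25012)/(-13797 + 560/23) = -21042/(-316771/23) = -21042*(-23/316771) = 69138/45253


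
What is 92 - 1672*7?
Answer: -11612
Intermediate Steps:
92 - 1672*7 = 92 - 88*133 = 92 - 11704 = -11612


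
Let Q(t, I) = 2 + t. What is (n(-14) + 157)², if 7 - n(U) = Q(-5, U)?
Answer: 27889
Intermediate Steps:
n(U) = 10 (n(U) = 7 - (2 - 5) = 7 - 1*(-3) = 7 + 3 = 10)
(n(-14) + 157)² = (10 + 157)² = 167² = 27889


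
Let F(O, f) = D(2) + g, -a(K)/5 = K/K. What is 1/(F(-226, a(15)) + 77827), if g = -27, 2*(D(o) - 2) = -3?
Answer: 2/155601 ≈ 1.2853e-5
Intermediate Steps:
D(o) = ½ (D(o) = 2 + (½)*(-3) = 2 - 3/2 = ½)
a(K) = -5 (a(K) = -5*K/K = -5*1 = -5)
F(O, f) = -53/2 (F(O, f) = ½ - 27 = -53/2)
1/(F(-226, a(15)) + 77827) = 1/(-53/2 + 77827) = 1/(155601/2) = 2/155601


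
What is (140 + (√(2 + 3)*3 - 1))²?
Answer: 19366 + 834*√5 ≈ 21231.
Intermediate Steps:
(140 + (√(2 + 3)*3 - 1))² = (140 + (√5*3 - 1))² = (140 + (3*√5 - 1))² = (140 + (-1 + 3*√5))² = (139 + 3*√5)²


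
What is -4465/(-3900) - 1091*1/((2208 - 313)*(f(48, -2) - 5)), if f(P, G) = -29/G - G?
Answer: 7443889/6799260 ≈ 1.0948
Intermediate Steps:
f(P, G) = -G - 29/G
-4465/(-3900) - 1091*1/((2208 - 313)*(f(48, -2) - 5)) = -4465/(-3900) - 1091*1/((2208 - 313)*((-1*(-2) - 29/(-2)) - 5)) = -4465*(-1/3900) - 1091*1/(1895*((2 - 29*(-½)) - 5)) = 893/780 - 1091*1/(1895*((2 + 29/2) - 5)) = 893/780 - 1091*1/(1895*(33/2 - 5)) = 893/780 - 1091/((23/2)*1895) = 893/780 - 1091/43585/2 = 893/780 - 1091*2/43585 = 893/780 - 2182/43585 = 7443889/6799260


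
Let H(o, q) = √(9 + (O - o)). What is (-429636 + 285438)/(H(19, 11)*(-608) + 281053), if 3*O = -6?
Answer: -40527280494/78995224777 - 175344768*I*√3/78995224777 ≈ -0.51303 - 0.0038446*I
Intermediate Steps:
O = -2 (O = (⅓)*(-6) = -2)
H(o, q) = √(7 - o) (H(o, q) = √(9 + (-2 - o)) = √(7 - o))
(-429636 + 285438)/(H(19, 11)*(-608) + 281053) = (-429636 + 285438)/(√(7 - 1*19)*(-608) + 281053) = -144198/(√(7 - 19)*(-608) + 281053) = -144198/(√(-12)*(-608) + 281053) = -144198/((2*I*√3)*(-608) + 281053) = -144198/(-1216*I*√3 + 281053) = -144198/(281053 - 1216*I*√3)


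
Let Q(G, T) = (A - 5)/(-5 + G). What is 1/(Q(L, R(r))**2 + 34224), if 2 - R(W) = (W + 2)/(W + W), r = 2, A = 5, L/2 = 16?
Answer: 1/34224 ≈ 2.9219e-5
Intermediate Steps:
L = 32 (L = 2*16 = 32)
R(W) = 2 - (2 + W)/(2*W) (R(W) = 2 - (W + 2)/(W + W) = 2 - (2 + W)/(2*W))
Q(G, T) = 0 (Q(G, T) = (5 - 5)/(-5 + G) = 0/(-5 + G) = 0)
1/(Q(L, R(r))**2 + 34224) = 1/(0**2 + 34224) = 1/(0 + 34224) = 1/34224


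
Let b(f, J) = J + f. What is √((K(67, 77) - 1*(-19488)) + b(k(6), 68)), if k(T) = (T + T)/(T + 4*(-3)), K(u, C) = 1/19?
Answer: √7059013/19 ≈ 139.84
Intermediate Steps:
K(u, C) = 1/19
k(T) = 2*T/(-12 + T) (k(T) = (2*T)/(T - 12) = (2*T)/(-12 + T) = 2*T/(-12 + T))
√((K(67, 77) - 1*(-19488)) + b(k(6), 68)) = √((1/19 - 1*(-19488)) + (68 + 2*6/(-12 + 6))) = √((1/19 + 19488) + (68 + 2*6/(-6))) = √(370273/19 + (68 + 2*6*(-⅙))) = √(370273/19 + (68 - 2)) = √(370273/19 + 66) = √(371527/19) = √7059013/19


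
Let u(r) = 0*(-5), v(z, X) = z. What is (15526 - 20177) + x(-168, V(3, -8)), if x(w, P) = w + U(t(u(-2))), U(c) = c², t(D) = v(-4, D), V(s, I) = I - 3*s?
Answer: -4803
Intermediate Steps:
u(r) = 0
t(D) = -4
x(w, P) = 16 + w (x(w, P) = w + (-4)² = w + 16 = 16 + w)
(15526 - 20177) + x(-168, V(3, -8)) = (15526 - 20177) + (16 - 168) = -4651 - 152 = -4803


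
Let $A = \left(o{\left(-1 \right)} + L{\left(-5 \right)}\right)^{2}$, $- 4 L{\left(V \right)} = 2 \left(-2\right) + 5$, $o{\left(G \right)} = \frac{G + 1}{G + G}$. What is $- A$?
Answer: $- \frac{1}{16} \approx -0.0625$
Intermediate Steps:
$o{\left(G \right)} = \frac{1 + G}{2 G}$
$L{\left(V \right)} = - \frac{1}{4}$ ($L{\left(V \right)} = - \frac{2 \left(-2\right) + 5}{4} = - \frac{-4 + 5}{4} = \left(- \frac{1}{4}\right) 1 = - \frac{1}{4}$)
$A = \frac{1}{16}$ ($A = \left(\frac{1 - 1}{2 \left(-1\right)} - \frac{1}{4}\right)^{2} = \left(\frac{1}{2} \left(-1\right) 0 - \frac{1}{4}\right)^{2} = \left(0 - \frac{1}{4}\right)^{2} = \left(- \frac{1}{4}\right)^{2} = \frac{1}{16} \approx 0.0625$)
$- A = \left(-1\right) \frac{1}{16} = - \frac{1}{16}$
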